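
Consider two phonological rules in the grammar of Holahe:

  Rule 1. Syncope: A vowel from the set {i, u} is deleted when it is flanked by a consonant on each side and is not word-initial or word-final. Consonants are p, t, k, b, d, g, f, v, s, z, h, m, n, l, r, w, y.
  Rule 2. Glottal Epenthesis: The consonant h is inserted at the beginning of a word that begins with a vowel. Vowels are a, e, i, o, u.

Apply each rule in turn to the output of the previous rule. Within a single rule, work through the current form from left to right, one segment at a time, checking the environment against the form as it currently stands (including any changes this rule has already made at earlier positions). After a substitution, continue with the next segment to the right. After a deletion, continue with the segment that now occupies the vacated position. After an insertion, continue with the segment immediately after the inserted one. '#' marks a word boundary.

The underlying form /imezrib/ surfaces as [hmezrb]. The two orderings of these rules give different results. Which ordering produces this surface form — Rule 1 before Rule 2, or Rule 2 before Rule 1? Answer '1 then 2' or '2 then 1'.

2 then 1

Order 1 then 2:
  1 Syncope: [imezrib] → [imezrb]
  2 Glottal Epenthesis: [imezrb] → [himezrb]
  result: [himezrb]
Order 2 then 1:
  2 Glottal Epenthesis: [imezrib] → [himezrib]
  1 Syncope: [himezrib] → [hmezrb]
  result: [hmezrb]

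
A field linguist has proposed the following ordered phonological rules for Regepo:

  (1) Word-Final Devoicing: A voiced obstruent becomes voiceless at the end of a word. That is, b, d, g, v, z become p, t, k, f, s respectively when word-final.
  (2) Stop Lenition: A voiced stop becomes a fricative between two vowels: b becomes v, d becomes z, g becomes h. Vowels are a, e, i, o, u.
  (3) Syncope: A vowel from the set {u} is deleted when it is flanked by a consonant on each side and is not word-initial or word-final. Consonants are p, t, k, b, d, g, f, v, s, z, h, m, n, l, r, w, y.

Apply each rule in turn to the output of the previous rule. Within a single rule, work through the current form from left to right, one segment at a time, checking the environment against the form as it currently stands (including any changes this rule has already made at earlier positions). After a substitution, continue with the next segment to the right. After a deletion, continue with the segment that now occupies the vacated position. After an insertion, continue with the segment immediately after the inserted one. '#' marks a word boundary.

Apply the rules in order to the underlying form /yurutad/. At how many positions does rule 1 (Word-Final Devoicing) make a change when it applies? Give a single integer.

(1) Word-Final Devoicing: [yurutad] → [yurutat]
(2) Stop Lenition: no change — [yurutat]
(3) Syncope: [yurutat] → [yrtat]
Rule 1 changed 1 position(s).

1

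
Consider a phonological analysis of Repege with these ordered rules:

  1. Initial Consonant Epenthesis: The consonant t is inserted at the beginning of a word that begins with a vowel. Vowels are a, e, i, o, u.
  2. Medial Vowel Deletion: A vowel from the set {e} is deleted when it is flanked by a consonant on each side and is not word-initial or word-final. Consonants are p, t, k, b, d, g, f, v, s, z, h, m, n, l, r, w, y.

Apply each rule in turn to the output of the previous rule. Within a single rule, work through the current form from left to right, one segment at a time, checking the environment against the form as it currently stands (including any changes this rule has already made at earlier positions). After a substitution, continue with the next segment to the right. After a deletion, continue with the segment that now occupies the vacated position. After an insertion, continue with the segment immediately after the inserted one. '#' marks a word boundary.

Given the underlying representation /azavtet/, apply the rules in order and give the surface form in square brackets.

[tazavtt]

1 Initial Consonant Epenthesis: [azavtet] → [tazavtet]
2 Medial Vowel Deletion: [tazavtet] → [tazavtt]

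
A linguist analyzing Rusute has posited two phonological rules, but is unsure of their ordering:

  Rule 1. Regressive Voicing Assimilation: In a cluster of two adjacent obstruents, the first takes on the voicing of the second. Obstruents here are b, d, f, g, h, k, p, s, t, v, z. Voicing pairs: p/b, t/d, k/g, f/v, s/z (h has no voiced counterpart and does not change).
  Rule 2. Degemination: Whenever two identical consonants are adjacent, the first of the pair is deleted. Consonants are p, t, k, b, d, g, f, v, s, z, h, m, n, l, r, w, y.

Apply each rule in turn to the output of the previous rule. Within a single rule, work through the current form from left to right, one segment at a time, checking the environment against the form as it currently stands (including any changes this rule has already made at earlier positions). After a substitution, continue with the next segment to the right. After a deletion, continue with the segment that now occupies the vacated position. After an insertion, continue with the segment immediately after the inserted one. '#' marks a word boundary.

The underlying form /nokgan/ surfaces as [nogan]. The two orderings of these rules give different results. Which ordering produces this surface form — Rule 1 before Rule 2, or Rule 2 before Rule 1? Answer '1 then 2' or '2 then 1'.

Order 1 then 2:
  1 Regressive Voicing Assimilation: [nokgan] → [noggan]
  2 Degemination: [noggan] → [nogan]
  result: [nogan]
Order 2 then 1:
  2 Degemination: no change — [nokgan]
  1 Regressive Voicing Assimilation: [nokgan] → [noggan]
  result: [noggan]

1 then 2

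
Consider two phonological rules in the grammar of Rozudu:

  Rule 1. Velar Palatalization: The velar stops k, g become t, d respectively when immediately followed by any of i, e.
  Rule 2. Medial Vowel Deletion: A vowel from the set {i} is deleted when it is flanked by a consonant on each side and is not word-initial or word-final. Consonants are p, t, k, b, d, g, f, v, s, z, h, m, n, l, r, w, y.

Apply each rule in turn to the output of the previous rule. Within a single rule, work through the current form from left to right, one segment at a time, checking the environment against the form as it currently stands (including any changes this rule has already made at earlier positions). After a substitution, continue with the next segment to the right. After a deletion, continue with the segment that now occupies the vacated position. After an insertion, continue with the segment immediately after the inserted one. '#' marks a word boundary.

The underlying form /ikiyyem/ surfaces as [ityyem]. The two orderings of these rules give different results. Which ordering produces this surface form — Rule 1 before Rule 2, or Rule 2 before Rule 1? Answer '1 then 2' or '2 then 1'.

1 then 2

Order 1 then 2:
  1 Velar Palatalization: [ikiyyem] → [itiyyem]
  2 Medial Vowel Deletion: [itiyyem] → [ityyem]
  result: [ityyem]
Order 2 then 1:
  2 Medial Vowel Deletion: [ikiyyem] → [ikyyem]
  1 Velar Palatalization: no change — [ikyyem]
  result: [ikyyem]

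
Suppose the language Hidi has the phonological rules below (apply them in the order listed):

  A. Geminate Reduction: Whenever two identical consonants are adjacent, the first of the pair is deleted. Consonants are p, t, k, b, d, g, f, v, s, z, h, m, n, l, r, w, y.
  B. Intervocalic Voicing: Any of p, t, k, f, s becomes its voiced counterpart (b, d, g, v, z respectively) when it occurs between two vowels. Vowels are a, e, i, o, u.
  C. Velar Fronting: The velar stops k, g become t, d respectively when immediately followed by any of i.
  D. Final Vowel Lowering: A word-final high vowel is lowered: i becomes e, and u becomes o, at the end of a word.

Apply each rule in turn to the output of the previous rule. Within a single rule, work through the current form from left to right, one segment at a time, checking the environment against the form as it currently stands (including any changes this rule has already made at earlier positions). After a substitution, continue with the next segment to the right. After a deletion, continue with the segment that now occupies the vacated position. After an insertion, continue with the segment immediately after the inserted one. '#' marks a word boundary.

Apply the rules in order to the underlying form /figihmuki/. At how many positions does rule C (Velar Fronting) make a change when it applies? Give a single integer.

2

A Geminate Reduction: no change — [figihmuki]
B Intervocalic Voicing: [figihmuki] → [figihmugi]
C Velar Fronting: [figihmugi] → [fidihmudi]
D Final Vowel Lowering: [fidihmudi] → [fidihmude]
Rule C changed 2 position(s).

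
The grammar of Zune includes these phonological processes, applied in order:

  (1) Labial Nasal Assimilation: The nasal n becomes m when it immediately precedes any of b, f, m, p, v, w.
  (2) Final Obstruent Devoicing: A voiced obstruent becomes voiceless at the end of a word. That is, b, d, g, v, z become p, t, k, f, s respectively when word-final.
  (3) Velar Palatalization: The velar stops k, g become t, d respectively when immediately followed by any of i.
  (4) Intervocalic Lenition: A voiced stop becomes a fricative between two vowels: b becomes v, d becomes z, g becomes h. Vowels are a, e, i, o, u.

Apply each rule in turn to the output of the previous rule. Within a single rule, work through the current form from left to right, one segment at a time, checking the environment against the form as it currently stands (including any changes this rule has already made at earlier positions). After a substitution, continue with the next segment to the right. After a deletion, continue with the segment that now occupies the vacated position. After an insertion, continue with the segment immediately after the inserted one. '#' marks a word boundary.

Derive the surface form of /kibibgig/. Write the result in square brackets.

[tivibdik]

(1) Labial Nasal Assimilation: no change — [kibibgig]
(2) Final Obstruent Devoicing: [kibibgig] → [kibibgik]
(3) Velar Palatalization: [kibibgik] → [tibibdik]
(4) Intervocalic Lenition: [tibibdik] → [tivibdik]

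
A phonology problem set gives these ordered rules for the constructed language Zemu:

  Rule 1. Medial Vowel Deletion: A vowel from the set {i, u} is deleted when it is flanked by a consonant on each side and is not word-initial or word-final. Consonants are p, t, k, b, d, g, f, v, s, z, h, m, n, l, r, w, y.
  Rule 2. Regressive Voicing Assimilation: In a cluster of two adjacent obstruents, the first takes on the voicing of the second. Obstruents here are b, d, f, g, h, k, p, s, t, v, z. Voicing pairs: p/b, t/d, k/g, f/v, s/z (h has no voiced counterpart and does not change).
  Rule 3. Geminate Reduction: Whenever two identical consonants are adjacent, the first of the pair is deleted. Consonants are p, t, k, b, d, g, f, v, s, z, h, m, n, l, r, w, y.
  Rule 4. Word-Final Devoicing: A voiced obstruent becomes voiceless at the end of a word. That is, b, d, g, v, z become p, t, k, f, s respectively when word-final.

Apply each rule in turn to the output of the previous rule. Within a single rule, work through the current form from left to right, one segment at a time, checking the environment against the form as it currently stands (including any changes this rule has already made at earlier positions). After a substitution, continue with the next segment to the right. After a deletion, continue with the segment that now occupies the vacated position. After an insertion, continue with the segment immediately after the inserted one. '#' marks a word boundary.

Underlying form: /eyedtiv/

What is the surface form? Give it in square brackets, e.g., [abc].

Rule 1 Medial Vowel Deletion: [eyedtiv] → [eyedtv]
Rule 2 Regressive Voicing Assimilation: [eyedtv] → [eyetdv]
Rule 3 Geminate Reduction: no change — [eyetdv]
Rule 4 Word-Final Devoicing: [eyetdv] → [eyetdf]

[eyetdf]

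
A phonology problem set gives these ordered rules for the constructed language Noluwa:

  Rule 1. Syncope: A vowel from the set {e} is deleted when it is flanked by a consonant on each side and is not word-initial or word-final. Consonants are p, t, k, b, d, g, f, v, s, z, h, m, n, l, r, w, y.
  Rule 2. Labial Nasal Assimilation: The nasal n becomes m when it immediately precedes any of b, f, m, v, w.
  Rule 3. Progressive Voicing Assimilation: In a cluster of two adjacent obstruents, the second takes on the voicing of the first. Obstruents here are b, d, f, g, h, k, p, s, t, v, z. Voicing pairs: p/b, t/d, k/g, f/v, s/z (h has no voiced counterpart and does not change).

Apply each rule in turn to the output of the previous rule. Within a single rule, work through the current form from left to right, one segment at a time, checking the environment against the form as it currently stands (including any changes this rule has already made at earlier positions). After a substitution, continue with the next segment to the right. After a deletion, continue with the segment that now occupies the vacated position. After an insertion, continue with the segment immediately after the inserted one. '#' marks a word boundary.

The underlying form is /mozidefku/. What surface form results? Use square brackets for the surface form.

Rule 1 Syncope: [mozidefku] → [mozidfku]
Rule 2 Labial Nasal Assimilation: no change — [mozidfku]
Rule 3 Progressive Voicing Assimilation: [mozidfku] → [mozidvgu]

[mozidvgu]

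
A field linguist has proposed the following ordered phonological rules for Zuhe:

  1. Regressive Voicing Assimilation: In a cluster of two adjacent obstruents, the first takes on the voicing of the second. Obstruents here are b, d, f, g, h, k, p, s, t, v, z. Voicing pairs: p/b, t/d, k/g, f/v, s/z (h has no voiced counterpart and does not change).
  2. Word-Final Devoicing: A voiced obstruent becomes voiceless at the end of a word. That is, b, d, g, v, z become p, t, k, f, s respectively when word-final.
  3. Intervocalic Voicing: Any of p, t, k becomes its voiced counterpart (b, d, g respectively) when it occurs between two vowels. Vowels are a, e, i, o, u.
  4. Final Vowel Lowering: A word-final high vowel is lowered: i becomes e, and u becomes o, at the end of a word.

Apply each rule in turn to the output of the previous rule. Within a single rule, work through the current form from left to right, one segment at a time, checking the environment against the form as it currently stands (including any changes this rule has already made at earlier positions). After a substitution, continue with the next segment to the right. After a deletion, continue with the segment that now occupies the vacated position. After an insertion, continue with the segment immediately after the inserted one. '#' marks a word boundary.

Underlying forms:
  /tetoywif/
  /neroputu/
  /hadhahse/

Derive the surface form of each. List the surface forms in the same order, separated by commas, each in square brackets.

/tetoywif/:
  1 Regressive Voicing Assimilation: no change — [tetoywif]
  2 Word-Final Devoicing: no change — [tetoywif]
  3 Intervocalic Voicing: [tetoywif] → [tedoywif]
  4 Final Vowel Lowering: no change — [tedoywif]
/neroputu/:
  1 Regressive Voicing Assimilation: no change — [neroputu]
  2 Word-Final Devoicing: no change — [neroputu]
  3 Intervocalic Voicing: [neroputu] → [nerobudu]
  4 Final Vowel Lowering: [nerobudu] → [nerobudo]
/hadhahse/:
  1 Regressive Voicing Assimilation: [hadhahse] → [hathahse]
  2 Word-Final Devoicing: no change — [hathahse]
  3 Intervocalic Voicing: no change — [hathahse]
  4 Final Vowel Lowering: no change — [hathahse]

[tedoywif], [nerobudo], [hathahse]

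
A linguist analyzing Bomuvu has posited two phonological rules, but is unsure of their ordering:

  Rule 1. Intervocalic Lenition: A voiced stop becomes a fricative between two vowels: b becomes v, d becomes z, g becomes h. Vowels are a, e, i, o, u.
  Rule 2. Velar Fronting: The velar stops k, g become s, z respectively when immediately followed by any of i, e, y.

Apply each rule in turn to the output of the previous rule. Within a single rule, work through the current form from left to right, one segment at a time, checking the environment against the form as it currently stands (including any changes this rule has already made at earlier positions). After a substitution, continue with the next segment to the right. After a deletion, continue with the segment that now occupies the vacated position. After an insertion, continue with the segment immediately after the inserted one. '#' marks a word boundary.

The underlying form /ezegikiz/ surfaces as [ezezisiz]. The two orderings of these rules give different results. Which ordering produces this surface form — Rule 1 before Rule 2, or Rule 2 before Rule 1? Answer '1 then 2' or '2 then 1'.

2 then 1

Order 1 then 2:
  1 Intervocalic Lenition: [ezegikiz] → [ezehikiz]
  2 Velar Fronting: [ezehikiz] → [ezehisiz]
  result: [ezehisiz]
Order 2 then 1:
  2 Velar Fronting: [ezegikiz] → [ezezisiz]
  1 Intervocalic Lenition: no change — [ezezisiz]
  result: [ezezisiz]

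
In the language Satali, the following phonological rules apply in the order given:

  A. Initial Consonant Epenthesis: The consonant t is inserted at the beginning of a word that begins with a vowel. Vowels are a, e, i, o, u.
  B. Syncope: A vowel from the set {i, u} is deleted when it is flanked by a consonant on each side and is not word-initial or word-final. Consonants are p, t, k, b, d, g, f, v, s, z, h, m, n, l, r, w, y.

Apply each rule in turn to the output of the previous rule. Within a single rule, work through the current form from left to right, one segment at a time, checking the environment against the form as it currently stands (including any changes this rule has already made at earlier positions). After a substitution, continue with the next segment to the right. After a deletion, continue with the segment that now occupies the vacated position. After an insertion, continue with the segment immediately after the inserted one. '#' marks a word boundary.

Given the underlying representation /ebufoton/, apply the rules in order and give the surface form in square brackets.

A Initial Consonant Epenthesis: [ebufoton] → [tebufoton]
B Syncope: [tebufoton] → [tebfoton]

[tebfoton]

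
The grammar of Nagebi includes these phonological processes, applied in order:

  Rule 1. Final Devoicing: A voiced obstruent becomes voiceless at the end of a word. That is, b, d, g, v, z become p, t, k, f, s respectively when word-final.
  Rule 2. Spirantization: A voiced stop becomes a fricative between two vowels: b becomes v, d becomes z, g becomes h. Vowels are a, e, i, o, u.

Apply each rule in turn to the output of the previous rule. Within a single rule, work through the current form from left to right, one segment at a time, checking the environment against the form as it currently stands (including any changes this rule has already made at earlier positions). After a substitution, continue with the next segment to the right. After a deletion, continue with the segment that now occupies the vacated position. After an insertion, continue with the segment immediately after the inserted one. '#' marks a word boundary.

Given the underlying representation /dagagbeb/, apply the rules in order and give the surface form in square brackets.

Rule 1 Final Devoicing: [dagagbeb] → [dagagbep]
Rule 2 Spirantization: [dagagbep] → [dahagbep]

[dahagbep]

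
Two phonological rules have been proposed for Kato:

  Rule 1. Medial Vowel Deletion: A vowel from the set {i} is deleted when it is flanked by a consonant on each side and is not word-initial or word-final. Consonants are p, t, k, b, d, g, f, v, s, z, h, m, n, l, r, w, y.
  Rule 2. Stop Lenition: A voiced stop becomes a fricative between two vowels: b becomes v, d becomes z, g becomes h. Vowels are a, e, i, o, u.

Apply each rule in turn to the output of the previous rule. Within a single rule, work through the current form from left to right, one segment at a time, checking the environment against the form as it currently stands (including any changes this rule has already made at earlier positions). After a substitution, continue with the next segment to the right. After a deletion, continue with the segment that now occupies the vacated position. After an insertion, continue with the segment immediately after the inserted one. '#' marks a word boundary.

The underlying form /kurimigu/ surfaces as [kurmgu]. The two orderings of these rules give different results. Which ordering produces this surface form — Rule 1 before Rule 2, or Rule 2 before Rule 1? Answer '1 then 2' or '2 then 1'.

1 then 2

Order 1 then 2:
  1 Medial Vowel Deletion: [kurimigu] → [kurmgu]
  2 Stop Lenition: no change — [kurmgu]
  result: [kurmgu]
Order 2 then 1:
  2 Stop Lenition: [kurimigu] → [kurimihu]
  1 Medial Vowel Deletion: [kurimihu] → [kurmhu]
  result: [kurmhu]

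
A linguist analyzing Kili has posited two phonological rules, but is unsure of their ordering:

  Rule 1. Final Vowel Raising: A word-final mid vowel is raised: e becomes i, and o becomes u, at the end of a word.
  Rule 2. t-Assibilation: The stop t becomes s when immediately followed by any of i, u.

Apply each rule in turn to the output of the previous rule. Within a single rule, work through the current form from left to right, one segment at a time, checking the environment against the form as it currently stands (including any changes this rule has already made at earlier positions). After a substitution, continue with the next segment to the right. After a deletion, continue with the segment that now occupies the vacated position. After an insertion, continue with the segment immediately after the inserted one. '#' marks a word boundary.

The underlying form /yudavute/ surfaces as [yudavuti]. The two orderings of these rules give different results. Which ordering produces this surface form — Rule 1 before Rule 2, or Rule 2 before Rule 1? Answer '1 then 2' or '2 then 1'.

Order 1 then 2:
  1 Final Vowel Raising: [yudavute] → [yudavuti]
  2 t-Assibilation: [yudavuti] → [yudavusi]
  result: [yudavusi]
Order 2 then 1:
  2 t-Assibilation: no change — [yudavute]
  1 Final Vowel Raising: [yudavute] → [yudavuti]
  result: [yudavuti]

2 then 1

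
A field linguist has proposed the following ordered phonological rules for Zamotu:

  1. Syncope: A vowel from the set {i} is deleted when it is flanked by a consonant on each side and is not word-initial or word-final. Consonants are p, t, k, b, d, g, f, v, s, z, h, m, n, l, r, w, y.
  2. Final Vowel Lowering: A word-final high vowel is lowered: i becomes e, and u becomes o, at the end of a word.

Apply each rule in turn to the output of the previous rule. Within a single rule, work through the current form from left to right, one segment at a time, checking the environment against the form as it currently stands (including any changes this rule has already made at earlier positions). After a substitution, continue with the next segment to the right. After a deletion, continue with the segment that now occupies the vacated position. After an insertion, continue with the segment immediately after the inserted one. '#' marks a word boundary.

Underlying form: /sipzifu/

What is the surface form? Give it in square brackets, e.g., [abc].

1 Syncope: [sipzifu] → [spzfu]
2 Final Vowel Lowering: [spzfu] → [spzfo]

[spzfo]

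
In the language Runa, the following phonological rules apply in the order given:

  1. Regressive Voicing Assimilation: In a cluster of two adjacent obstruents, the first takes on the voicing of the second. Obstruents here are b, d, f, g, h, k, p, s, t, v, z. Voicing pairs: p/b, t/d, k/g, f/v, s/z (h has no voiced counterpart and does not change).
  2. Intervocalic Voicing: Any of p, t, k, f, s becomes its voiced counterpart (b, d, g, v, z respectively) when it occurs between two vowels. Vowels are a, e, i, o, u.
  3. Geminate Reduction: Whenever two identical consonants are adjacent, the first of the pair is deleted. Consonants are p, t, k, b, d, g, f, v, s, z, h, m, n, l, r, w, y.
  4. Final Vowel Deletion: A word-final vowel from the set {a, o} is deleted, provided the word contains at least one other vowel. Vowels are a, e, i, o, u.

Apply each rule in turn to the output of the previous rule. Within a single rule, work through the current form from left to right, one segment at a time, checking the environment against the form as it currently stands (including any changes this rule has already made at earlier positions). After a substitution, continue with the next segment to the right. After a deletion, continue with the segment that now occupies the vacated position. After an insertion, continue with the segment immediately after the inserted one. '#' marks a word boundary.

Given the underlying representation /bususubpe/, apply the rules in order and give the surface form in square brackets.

[buzuzupe]

1 Regressive Voicing Assimilation: [bususubpe] → [bususuppe]
2 Intervocalic Voicing: [bususuppe] → [buzuzuppe]
3 Geminate Reduction: [buzuzuppe] → [buzuzupe]
4 Final Vowel Deletion: no change — [buzuzupe]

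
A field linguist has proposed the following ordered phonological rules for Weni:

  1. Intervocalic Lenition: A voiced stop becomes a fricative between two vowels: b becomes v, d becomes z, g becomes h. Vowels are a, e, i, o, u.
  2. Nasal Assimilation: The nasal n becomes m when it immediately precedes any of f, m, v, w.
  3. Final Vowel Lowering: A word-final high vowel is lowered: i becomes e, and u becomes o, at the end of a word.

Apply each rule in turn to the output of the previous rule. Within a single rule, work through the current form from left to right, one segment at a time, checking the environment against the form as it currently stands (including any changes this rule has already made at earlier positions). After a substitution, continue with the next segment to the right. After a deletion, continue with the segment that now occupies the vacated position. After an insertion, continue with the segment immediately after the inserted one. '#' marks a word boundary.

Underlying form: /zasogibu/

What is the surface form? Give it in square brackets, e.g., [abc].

1 Intervocalic Lenition: [zasogibu] → [zasohivu]
2 Nasal Assimilation: no change — [zasohivu]
3 Final Vowel Lowering: [zasohivu] → [zasohivo]

[zasohivo]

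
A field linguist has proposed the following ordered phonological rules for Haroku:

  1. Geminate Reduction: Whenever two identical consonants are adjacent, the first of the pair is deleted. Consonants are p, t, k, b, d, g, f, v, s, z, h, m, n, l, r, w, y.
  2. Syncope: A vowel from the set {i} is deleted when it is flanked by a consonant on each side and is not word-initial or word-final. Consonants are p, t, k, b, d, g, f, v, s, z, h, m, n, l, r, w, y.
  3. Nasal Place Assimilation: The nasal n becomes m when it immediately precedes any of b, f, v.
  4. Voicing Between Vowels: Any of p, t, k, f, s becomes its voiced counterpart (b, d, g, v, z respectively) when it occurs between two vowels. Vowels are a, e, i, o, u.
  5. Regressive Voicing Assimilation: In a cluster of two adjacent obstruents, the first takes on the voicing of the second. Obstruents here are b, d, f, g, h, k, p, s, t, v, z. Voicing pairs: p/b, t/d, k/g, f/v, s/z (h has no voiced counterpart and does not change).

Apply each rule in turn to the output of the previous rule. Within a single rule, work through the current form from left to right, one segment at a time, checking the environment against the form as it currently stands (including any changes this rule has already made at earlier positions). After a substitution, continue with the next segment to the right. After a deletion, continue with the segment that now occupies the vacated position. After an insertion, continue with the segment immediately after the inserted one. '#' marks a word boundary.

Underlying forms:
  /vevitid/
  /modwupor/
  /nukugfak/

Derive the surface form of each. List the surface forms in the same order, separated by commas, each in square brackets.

/vevitid/:
  1 Geminate Reduction: no change — [vevitid]
  2 Syncope: [vevitid] → [vevtd]
  3 Nasal Place Assimilation: no change — [vevtd]
  4 Voicing Between Vowels: no change — [vevtd]
  5 Regressive Voicing Assimilation: [vevtd] → [vefdd]
/modwupor/:
  1 Geminate Reduction: no change — [modwupor]
  2 Syncope: no change — [modwupor]
  3 Nasal Place Assimilation: no change — [modwupor]
  4 Voicing Between Vowels: [modwupor] → [modwubor]
  5 Regressive Voicing Assimilation: no change — [modwubor]
/nukugfak/:
  1 Geminate Reduction: no change — [nukugfak]
  2 Syncope: no change — [nukugfak]
  3 Nasal Place Assimilation: no change — [nukugfak]
  4 Voicing Between Vowels: [nukugfak] → [nugugfak]
  5 Regressive Voicing Assimilation: [nugugfak] → [nugukfak]

[vefdd], [modwubor], [nugukfak]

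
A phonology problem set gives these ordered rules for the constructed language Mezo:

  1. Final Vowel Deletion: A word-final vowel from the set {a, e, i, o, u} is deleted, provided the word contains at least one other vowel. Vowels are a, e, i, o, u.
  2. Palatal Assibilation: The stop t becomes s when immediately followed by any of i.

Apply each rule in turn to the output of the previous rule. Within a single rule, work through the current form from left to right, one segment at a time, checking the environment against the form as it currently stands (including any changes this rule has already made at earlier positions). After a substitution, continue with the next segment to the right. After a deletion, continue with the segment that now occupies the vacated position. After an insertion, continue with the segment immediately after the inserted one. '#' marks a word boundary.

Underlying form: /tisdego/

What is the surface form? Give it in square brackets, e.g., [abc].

1 Final Vowel Deletion: [tisdego] → [tisdeg]
2 Palatal Assibilation: [tisdeg] → [sisdeg]

[sisdeg]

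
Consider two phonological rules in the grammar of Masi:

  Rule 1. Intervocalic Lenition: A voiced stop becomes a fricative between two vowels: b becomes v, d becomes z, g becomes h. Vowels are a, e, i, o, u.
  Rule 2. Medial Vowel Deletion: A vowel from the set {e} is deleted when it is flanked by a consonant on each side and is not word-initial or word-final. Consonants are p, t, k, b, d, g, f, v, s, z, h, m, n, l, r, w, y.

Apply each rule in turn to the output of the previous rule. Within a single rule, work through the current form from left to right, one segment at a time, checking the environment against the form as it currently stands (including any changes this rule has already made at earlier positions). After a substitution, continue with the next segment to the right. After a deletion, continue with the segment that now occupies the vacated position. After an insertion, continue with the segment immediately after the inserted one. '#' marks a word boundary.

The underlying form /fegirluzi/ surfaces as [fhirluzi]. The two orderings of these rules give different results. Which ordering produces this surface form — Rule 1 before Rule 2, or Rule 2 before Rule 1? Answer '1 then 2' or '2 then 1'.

Order 1 then 2:
  1 Intervocalic Lenition: [fegirluzi] → [fehirluzi]
  2 Medial Vowel Deletion: [fehirluzi] → [fhirluzi]
  result: [fhirluzi]
Order 2 then 1:
  2 Medial Vowel Deletion: [fegirluzi] → [fgirluzi]
  1 Intervocalic Lenition: no change — [fgirluzi]
  result: [fgirluzi]

1 then 2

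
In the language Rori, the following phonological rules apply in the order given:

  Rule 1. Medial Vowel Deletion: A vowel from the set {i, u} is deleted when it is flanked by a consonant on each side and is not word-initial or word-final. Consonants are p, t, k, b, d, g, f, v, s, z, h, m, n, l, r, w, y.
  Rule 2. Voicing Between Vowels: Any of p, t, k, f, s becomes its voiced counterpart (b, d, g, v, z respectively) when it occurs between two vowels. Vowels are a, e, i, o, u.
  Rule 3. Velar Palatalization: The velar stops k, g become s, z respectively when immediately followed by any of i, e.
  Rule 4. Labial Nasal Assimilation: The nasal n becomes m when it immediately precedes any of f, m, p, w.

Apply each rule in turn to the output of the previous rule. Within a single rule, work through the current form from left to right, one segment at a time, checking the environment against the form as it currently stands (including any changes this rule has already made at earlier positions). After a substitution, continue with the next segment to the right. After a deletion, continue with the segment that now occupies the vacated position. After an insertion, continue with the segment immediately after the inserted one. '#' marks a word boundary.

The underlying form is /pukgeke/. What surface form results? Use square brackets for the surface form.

[pkzeze]

Rule 1 Medial Vowel Deletion: [pukgeke] → [pkgeke]
Rule 2 Voicing Between Vowels: [pkgeke] → [pkgege]
Rule 3 Velar Palatalization: [pkgege] → [pkzeze]
Rule 4 Labial Nasal Assimilation: no change — [pkzeze]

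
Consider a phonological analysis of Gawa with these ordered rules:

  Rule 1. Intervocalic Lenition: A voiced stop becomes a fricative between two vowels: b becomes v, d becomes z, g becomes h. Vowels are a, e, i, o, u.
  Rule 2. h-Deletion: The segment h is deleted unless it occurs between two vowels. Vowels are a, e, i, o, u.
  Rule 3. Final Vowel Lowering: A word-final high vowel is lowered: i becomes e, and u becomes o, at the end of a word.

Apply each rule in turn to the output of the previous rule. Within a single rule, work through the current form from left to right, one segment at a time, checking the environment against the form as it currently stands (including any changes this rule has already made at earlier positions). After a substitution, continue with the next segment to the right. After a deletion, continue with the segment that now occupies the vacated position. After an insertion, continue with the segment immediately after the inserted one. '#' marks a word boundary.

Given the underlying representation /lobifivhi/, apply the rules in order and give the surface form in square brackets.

Rule 1 Intervocalic Lenition: [lobifivhi] → [lovifivhi]
Rule 2 h-Deletion: [lovifivhi] → [lovifivi]
Rule 3 Final Vowel Lowering: [lovifivi] → [lovifive]

[lovifive]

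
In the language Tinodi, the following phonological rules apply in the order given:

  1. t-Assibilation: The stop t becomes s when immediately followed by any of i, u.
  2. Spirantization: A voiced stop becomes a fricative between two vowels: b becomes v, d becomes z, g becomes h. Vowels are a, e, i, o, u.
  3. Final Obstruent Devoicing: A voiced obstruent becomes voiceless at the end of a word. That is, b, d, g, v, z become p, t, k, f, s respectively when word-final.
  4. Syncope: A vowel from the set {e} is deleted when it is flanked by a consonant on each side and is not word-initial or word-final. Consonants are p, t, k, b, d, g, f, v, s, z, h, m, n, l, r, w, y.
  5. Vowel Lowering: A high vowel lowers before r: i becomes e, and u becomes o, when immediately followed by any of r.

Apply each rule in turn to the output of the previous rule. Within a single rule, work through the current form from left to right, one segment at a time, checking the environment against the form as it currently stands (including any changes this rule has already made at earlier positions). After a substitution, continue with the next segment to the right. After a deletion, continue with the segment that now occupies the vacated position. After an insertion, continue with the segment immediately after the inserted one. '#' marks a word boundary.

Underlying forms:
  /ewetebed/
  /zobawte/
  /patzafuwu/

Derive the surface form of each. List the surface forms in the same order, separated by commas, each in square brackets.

/ewetebed/:
  1 t-Assibilation: no change — [ewetebed]
  2 Spirantization: [ewetebed] → [eweteved]
  3 Final Obstruent Devoicing: [eweteved] → [ewetevet]
  4 Syncope: [ewetevet] → [ewtvt]
  5 Vowel Lowering: no change — [ewtvt]
/zobawte/:
  1 t-Assibilation: no change — [zobawte]
  2 Spirantization: [zobawte] → [zovawte]
  3 Final Obstruent Devoicing: no change — [zovawte]
  4 Syncope: no change — [zovawte]
  5 Vowel Lowering: no change — [zovawte]
/patzafuwu/:
  1 t-Assibilation: no change — [patzafuwu]
  2 Spirantization: no change — [patzafuwu]
  3 Final Obstruent Devoicing: no change — [patzafuwu]
  4 Syncope: no change — [patzafuwu]
  5 Vowel Lowering: no change — [patzafuwu]

[ewtvt], [zovawte], [patzafuwu]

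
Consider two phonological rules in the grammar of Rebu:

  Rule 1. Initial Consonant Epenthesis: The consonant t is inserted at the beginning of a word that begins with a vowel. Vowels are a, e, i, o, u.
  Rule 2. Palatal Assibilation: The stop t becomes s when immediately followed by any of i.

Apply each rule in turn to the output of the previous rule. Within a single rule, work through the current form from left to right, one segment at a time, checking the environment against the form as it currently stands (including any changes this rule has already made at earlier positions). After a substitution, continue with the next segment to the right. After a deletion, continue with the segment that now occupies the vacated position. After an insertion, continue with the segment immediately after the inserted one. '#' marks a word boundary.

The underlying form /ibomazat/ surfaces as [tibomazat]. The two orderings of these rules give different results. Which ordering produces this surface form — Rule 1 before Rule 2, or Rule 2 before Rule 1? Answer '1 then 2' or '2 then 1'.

2 then 1

Order 1 then 2:
  1 Initial Consonant Epenthesis: [ibomazat] → [tibomazat]
  2 Palatal Assibilation: [tibomazat] → [sibomazat]
  result: [sibomazat]
Order 2 then 1:
  2 Palatal Assibilation: no change — [ibomazat]
  1 Initial Consonant Epenthesis: [ibomazat] → [tibomazat]
  result: [tibomazat]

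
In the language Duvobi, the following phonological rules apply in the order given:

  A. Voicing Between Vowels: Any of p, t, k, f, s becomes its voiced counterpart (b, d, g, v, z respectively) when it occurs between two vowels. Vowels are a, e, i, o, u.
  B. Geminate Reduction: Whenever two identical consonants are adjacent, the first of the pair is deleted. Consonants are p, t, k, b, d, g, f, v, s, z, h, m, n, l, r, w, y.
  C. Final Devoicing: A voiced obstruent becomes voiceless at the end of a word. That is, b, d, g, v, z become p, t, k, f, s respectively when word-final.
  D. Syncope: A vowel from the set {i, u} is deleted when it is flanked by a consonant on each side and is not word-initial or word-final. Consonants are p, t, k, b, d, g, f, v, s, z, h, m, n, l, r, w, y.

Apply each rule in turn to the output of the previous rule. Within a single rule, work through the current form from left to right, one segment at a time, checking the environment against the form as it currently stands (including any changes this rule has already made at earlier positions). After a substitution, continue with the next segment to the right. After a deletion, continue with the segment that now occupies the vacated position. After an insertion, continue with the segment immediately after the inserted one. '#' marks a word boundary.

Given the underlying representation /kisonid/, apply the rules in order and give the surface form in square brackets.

[kzont]

A Voicing Between Vowels: [kisonid] → [kizonid]
B Geminate Reduction: no change — [kizonid]
C Final Devoicing: [kizonid] → [kizonit]
D Syncope: [kizonit] → [kzont]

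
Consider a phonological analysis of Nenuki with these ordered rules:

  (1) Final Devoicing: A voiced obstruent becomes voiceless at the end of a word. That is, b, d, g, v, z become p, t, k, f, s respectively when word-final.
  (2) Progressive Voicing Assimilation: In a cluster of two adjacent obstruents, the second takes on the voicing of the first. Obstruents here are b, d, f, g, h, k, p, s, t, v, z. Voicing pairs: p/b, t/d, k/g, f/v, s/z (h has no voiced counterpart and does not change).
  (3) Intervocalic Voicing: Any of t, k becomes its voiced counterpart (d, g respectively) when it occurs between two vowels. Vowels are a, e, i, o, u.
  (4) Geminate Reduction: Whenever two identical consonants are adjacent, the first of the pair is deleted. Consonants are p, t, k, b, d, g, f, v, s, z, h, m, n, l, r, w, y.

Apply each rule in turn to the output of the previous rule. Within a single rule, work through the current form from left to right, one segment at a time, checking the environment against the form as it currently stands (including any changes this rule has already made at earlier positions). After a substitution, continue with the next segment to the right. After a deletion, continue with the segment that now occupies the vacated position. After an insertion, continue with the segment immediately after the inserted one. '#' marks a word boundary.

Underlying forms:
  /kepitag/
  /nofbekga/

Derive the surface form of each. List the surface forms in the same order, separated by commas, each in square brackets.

/kepitag/:
  (1) Final Devoicing: [kepitag] → [kepitak]
  (2) Progressive Voicing Assimilation: no change — [kepitak]
  (3) Intervocalic Voicing: [kepitak] → [kepidak]
  (4) Geminate Reduction: no change — [kepidak]
/nofbekga/:
  (1) Final Devoicing: no change — [nofbekga]
  (2) Progressive Voicing Assimilation: [nofbekga] → [nofpekka]
  (3) Intervocalic Voicing: no change — [nofpekka]
  (4) Geminate Reduction: [nofpekka] → [nofpeka]

[kepidak], [nofpeka]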